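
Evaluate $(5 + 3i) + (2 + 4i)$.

(5 + 2) + (3 + 4)i = 7 + 7i


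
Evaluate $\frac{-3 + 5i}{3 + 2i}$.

Multiply numerator and denominator by conjugate (3 - 2i):
= (-3 + 5i)(3 - 2i) / (3^2 + 2^2)
= (1 + 21i) / 13
= 1/13 + (21/13)i


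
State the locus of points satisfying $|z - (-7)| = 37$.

|z - z0| = r describes a circle centered at z0 with radius r
Here z0 = -7 and r = 37
Locus: Circle centered at (-7, 0) with radius 37


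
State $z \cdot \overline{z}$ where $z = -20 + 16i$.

z * conjugate(z) = |z|^2 = a^2 + b^2
= (-20)^2 + 16^2 = 656


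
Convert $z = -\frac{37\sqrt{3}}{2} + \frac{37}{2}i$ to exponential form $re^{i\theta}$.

r = |z| = sqrt((-37*sqrt(3)/2)^2 + (37/2)^2) = sqrt(4107/4 + 1369/4) = sqrt(1369) = 37
θ = arctan(b/a) = arctan(18.5/-32.0429) (quadrant-adjusted) = 150° = 5π/6
z = 37e^(i*5π/6)


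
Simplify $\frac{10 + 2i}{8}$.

Divisor is real, so divide each part by 8:
= 5/4 + (1/4)i


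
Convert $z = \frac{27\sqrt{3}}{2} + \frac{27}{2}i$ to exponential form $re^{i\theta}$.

r = |z| = sqrt((27*sqrt(3)/2)^2 + (27/2)^2) = sqrt(2187/4 + 729/4) = sqrt(729) = 27
θ = arctan(b/a) = arctan(13.5/23.3827) (quadrant-adjusted) = 30° = π/6
z = 27e^(i*π/6)


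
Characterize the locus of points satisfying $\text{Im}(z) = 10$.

Im(z) = y where z = x + yi; the equation y = 10 is satisfied by all points with that y-coordinate
Locus: Horizontal line y = 10


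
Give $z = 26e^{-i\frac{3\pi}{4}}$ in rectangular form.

a = r cos θ = 26 * -sqrt(2)/2 = -13*sqrt(2)
b = r sin θ = 26 * -sqrt(2)/2 = -13*sqrt(2)
z = -13*sqrt(2) - 13*sqrt(2)i


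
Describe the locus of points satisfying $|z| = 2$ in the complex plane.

|z| = 2 means sqrt(x^2 + y^2) = 2
This is a circle of radius 2 centered at the origin


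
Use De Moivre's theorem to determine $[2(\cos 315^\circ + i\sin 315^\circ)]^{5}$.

By De Moivre: z^n = r^n(cos(nθ) + i sin(nθ))
= 2^5(cos(5*315°) + i sin(5*315°))
= 32(cos 135° + i sin 135°)
= -16*sqrt(2) + 16*sqrt(2)i


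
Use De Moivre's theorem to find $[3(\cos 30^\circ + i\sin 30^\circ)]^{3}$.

By De Moivre: z^n = r^n(cos(nθ) + i sin(nθ))
= 3^3(cos(3*30°) + i sin(3*30°))
= 27(cos 90° + i sin 90°)
= 27i


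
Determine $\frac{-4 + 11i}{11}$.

Divisor is real, so divide each part by 11:
= -4/11 + i


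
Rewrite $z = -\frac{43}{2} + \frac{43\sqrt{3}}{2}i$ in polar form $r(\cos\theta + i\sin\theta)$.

r = |z| = sqrt(a^2 + b^2) = sqrt((-43/2)^2 + (43*sqrt(3)/2)^2) = sqrt(1849/4 + 5547/4) = sqrt(1849) = 43
θ = arctan(b/a) = arctan(37.2391/-21.5) (quadrant-adjusted) = 120°
z = 43(cos 120° + i sin 120°)


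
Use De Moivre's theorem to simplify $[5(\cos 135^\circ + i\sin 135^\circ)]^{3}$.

By De Moivre: z^n = r^n(cos(nθ) + i sin(nθ))
= 5^3(cos(3*135°) + i sin(3*135°))
= 125(cos 45° + i sin 45°)
= 125*sqrt(2)/2 + (125*sqrt(2)/2)i


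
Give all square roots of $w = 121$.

|w| = 121, arg(w) = 0°
Root modulus = 121^(1/2) = 11
Root arguments: θ_k = (0° + 360°k)/2 for k = 0, 1, ..., 1
Roots: 11, -11


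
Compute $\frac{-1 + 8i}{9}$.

Divisor is real, so divide each part by 9:
= -1/9 + (8/9)i


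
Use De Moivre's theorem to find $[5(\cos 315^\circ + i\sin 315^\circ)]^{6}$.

By De Moivre: z^n = r^n(cos(nθ) + i sin(nθ))
= 5^6(cos(6*315°) + i sin(6*315°))
= 15625(cos 90° + i sin 90°)
= 15625i


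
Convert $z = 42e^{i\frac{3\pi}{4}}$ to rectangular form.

a = r cos θ = 42 * -sqrt(2)/2 = -21*sqrt(2)
b = r sin θ = 42 * sqrt(2)/2 = 21*sqrt(2)
z = -21*sqrt(2) + 21*sqrt(2)i


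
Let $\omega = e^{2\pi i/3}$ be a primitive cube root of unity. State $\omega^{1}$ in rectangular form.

ω^1 = e^(2πi·1/3) = e^(i·2π/3)
= cos(2π/3) + i sin(2π/3)
= -1/2 + (sqrt(3)/2)i


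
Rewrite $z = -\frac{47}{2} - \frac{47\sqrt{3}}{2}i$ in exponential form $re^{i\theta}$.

r = |z| = sqrt((-47/2)^2 + (-47*sqrt(3)/2)^2) = sqrt(2209/4 + 6627/4) = sqrt(2209) = 47
θ = arctan(b/a) = arctan(-40.7032/-23.5) (quadrant-adjusted) = 240° = 4π/3
z = 47e^(i*4π/3)


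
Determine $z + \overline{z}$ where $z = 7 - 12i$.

z + conjugate(z) = (a + bi) + (a - bi) = 2a
= 2 * 7 = 14


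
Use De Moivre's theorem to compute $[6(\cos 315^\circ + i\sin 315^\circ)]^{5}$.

By De Moivre: z^n = r^n(cos(nθ) + i sin(nθ))
= 6^5(cos(5*315°) + i sin(5*315°))
= 7776(cos 135° + i sin 135°)
= -3888*sqrt(2) + 3888*sqrt(2)i


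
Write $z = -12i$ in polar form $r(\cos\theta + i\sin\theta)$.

r = |z| = sqrt(a^2 + b^2) = sqrt((0)^2 + (-12)^2) = sqrt(0 + 144) = sqrt(144) = 12
a = 0 and b < 0, so z lies on the negative imaginary axis: θ = 270°
z = 12(cos 270° + i sin 270°)


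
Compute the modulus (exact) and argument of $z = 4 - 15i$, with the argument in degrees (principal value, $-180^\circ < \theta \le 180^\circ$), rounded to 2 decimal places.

|z| = sqrt(4^2 + (-15)^2) = sqrt(241)
arg(z) = arctan(b/a) = arctan(-15/4) (quadrant-adjusted) = -75.07°


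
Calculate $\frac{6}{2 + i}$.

Multiply numerator and denominator by conjugate (2 - i):
= (6)(2 - i) / (2^2 + 1^2)
= (12 - 6i) / 5
= 12/5 - (6/5)i


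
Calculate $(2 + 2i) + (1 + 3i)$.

(2 + 1) + (2 + 3)i = 3 + 5i


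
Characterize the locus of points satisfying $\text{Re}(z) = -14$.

Re(z) = x where z = x + yi; the equation x = -14 is satisfied by all points with that x-coordinate
Locus: Vertical line x = -14


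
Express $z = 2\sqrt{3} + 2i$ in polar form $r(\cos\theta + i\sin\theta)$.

r = |z| = sqrt(a^2 + b^2) = sqrt((2*sqrt(3))^2 + (2)^2) = sqrt(12 + 4) = sqrt(16) = 4
θ = arctan(b/a) = arctan(2/3.4641) (quadrant-adjusted) = 30°
z = 4(cos 30° + i sin 30°)


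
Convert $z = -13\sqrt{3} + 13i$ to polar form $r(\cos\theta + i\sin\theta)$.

r = |z| = sqrt(a^2 + b^2) = sqrt((-13*sqrt(3))^2 + (13)^2) = sqrt(507 + 169) = sqrt(676) = 26
θ = arctan(b/a) = arctan(13/-22.5167) (quadrant-adjusted) = 150°
z = 26(cos 150° + i sin 150°)


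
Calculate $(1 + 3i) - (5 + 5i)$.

(1 - 5) + (3 - 5)i = -4 - 2i


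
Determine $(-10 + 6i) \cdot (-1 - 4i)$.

(a1*a2 - b1*b2) + (a1*b2 + b1*a2)i
= (10 - (-24)) + (40 + (-6))i
= 34 + 34i


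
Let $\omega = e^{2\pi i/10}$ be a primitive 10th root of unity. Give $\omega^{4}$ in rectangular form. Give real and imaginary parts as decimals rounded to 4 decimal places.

ω^4 = e^(2πi·4/10) = e^(i·4π/5)
= cos(4π/5) + i sin(4π/5)
= -0.8090 + 0.5878i


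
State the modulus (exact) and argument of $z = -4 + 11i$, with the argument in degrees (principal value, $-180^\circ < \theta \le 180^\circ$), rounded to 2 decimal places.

|z| = sqrt((-4)^2 + 11^2) = sqrt(137)
arg(z) = arctan(b/a) = arctan(11/-4) (quadrant-adjusted) = 109.98°


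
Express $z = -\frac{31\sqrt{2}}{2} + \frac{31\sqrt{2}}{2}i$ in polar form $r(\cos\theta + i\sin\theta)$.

r = |z| = sqrt(a^2 + b^2) = sqrt((-31*sqrt(2)/2)^2 + (31*sqrt(2)/2)^2) = sqrt(961/2 + 961/2) = sqrt(961) = 31
θ = arctan(b/a) = arctan(21.9203/-21.9203) (quadrant-adjusted) = 135°
z = 31(cos 135° + i sin 135°)


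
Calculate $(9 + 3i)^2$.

(a + bi)^2 = a^2 - b^2 + 2abi
= 9^2 - 3^2 + 2*9*3i
= 72 + 54i


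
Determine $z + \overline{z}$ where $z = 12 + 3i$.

z + conjugate(z) = (a + bi) + (a - bi) = 2a
= 2 * 12 = 24


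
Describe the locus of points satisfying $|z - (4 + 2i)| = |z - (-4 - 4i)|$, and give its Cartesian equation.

|z - z1| = |z - z2| means z is equidistant from z1 and z2,
i.e. the perpendicular bisector of the segment from (4, 2) to (-4, -4) (midpoint (0, -1)).
With z = x + yi, square both sides:
(x - 4)^2 + (y - 2)^2 = (x - (-4))^2 + (y - (-4))^2
The x^2 and y^2 terms cancel: -16x + (-12)y = 32 - 20 = 12
Simplify: 4x + 3y = -3
Locus: Perpendicular bisector of the segment from (4, 2) to (-4, -4): the line 4x + 3y = -3


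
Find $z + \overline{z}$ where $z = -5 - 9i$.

z + conjugate(z) = (a + bi) + (a - bi) = 2a
= 2 * (-5) = -10


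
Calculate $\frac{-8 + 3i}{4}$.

Divisor is real, so divide each part by 4:
= -2 + (3/4)i


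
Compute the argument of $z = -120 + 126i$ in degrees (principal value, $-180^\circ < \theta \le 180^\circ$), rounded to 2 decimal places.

θ = arctan(b/a) = arctan(126/-120) (quadrant-adjusted) = 133.60°


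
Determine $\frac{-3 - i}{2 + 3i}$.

Multiply numerator and denominator by conjugate (2 - 3i):
= (-3 - i)(2 - 3i) / (2^2 + 3^2)
= (-9 + 7i) / 13
= -9/13 + (7/13)i


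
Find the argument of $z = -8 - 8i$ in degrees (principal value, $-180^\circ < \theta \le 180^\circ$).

θ = arctan(b/a) = arctan(-8/-8) (quadrant-adjusted) = -135°


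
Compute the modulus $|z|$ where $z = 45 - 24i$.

|z| = sqrt(a^2 + b^2) = sqrt(45^2 + (-24)^2) = sqrt(2601) = 51


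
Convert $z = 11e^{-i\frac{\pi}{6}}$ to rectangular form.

a = r cos θ = 11 * sqrt(3)/2 = 11*sqrt(3)/2
b = r sin θ = 11 * -1/2 = -11/2
z = 11*sqrt(3)/2 - (11/2)i


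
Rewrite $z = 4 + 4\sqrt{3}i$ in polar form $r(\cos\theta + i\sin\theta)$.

r = |z| = sqrt(a^2 + b^2) = sqrt((4)^2 + (4*sqrt(3))^2) = sqrt(16 + 48) = sqrt(64) = 8
θ = arctan(b/a) = arctan(6.9282/4) (quadrant-adjusted) = 60°
z = 8(cos 60° + i sin 60°)


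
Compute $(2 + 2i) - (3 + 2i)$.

(2 - 3) + (2 - 2)i = -1


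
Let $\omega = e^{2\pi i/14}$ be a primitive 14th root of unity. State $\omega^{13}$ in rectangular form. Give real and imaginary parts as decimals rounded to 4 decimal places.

ω^13 = e^(2πi·13/14) = e^(i·13π/7)
= cos(13π/7) + i sin(13π/7)
= 0.9010 - 0.4339i


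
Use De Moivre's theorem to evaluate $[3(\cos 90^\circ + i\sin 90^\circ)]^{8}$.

By De Moivre: z^n = r^n(cos(nθ) + i sin(nθ))
= 3^8(cos(8*90°) + i sin(8*90°))
= 6561(cos 0° + i sin 0°)
= 6561


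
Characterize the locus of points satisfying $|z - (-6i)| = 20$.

|z - z0| = r describes a circle centered at z0 with radius r
Here z0 = -6i and r = 20
Locus: Circle centered at (0, -6) with radius 20


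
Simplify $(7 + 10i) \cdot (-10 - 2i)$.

(a1*a2 - b1*b2) + (a1*b2 + b1*a2)i
= (-70 - (-20)) + (-14 + (-100))i
= -50 - 114i


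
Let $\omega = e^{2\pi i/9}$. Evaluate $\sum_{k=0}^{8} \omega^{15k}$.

Let ζ = ω^15 = e^(2πi·15/9). Since 9 ∤ 15, ζ ≠ 1.
Sum = Σ_{k=0}^{8} ζ^k = (ζ^9 - 1)/(ζ - 1) = (ω^{15·9} - 1)/(ζ - 1) = (1 - 1)/(ζ - 1) = 0


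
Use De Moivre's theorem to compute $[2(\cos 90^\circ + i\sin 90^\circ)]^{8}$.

By De Moivre: z^n = r^n(cos(nθ) + i sin(nθ))
= 2^8(cos(8*90°) + i sin(8*90°))
= 256(cos 0° + i sin 0°)
= 256


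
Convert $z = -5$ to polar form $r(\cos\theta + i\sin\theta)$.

r = |z| = sqrt(a^2 + b^2) = sqrt((-5)^2 + (0)^2) = sqrt(25 + 0) = sqrt(25) = 5
b = 0 and a < 0, so z lies on the negative real axis: θ = 180°
z = 5(cos 180° + i sin 180°)


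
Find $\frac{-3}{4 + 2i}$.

Multiply numerator and denominator by conjugate (4 - 2i):
= (-3)(4 - 2i) / (4^2 + 2^2)
= (-12 + 6i) / 20
Divide through by 2: (-6 + 3i) / 10
= -3/5 + (3/10)i


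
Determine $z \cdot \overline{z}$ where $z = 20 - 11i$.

z * conjugate(z) = |z|^2 = a^2 + b^2
= 20^2 + (-11)^2 = 521


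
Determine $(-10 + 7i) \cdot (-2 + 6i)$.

(a1*a2 - b1*b2) + (a1*b2 + b1*a2)i
= (20 - 42) + (-60 + (-14))i
= -22 - 74i


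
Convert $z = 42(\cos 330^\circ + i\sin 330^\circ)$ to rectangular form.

a = r cos θ = 42 * sqrt(3)/2 = 21*sqrt(3)
b = r sin θ = 42 * -1/2 = -21
z = 21*sqrt(3) - 21i


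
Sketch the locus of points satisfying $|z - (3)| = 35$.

|z - z0| = r describes a circle centered at z0 with radius r
Here z0 = 3 and r = 35
Locus: Circle centered at (3, 0) with radius 35


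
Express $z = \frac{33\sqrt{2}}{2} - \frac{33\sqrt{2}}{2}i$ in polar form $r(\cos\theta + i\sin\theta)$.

r = |z| = sqrt(a^2 + b^2) = sqrt((33*sqrt(2)/2)^2 + (-33*sqrt(2)/2)^2) = sqrt(1089/2 + 1089/2) = sqrt(1089) = 33
θ = arctan(b/a) = arctan(-23.3345/23.3345) (quadrant-adjusted) = 315°
z = 33(cos 315° + i sin 315°)


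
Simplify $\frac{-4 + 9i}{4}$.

Divisor is real, so divide each part by 4:
= -1 + (9/4)i


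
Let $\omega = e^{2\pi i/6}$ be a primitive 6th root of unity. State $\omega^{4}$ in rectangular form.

ω^4 = e^(2πi·4/6) = e^(i·4π/3)
= cos(4π/3) + i sin(4π/3)
= -1/2 - (sqrt(3)/2)i


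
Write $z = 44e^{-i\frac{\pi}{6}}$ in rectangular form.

a = r cos θ = 44 * sqrt(3)/2 = 22*sqrt(3)
b = r sin θ = 44 * -1/2 = -22
z = 22*sqrt(3) - 22i


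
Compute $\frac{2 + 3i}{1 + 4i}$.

Multiply numerator and denominator by conjugate (1 - 4i):
= (2 + 3i)(1 - 4i) / (1^2 + 4^2)
= (14 - 5i) / 17
= 14/17 - (5/17)i


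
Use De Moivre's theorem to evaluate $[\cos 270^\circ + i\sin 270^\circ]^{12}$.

By De Moivre: z^n = r^n(cos(nθ) + i sin(nθ))
= 1^12(cos(12*270°) + i sin(12*270°))
= 1(cos 0° + i sin 0°)
= 1


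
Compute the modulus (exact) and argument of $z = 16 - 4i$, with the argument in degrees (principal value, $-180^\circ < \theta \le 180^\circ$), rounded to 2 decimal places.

|z| = sqrt(16^2 + (-4)^2) = sqrt(272)
arg(z) = arctan(b/a) = arctan(-4/16) (quadrant-adjusted) = -14.04°


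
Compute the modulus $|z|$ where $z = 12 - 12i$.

|z| = sqrt(a^2 + b^2) = sqrt(12^2 + (-12)^2) = sqrt(288) = sqrt(288)


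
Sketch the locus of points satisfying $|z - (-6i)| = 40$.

|z - z0| = r describes a circle centered at z0 with radius r
Here z0 = -6i and r = 40
Locus: Circle centered at (0, -6) with radius 40


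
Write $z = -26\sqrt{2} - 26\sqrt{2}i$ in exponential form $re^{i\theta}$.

r = |z| = sqrt((-26*sqrt(2))^2 + (-26*sqrt(2))^2) = sqrt(1352 + 1352) = sqrt(2704) = 52
θ = arctan(b/a) = arctan(-36.7696/-36.7696) (quadrant-adjusted) = 225° = 5π/4
z = 52e^(i*5π/4)


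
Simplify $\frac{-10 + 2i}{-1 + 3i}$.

Multiply numerator and denominator by conjugate (-1 - 3i):
= (-10 + 2i)(-1 - 3i) / ((-1)^2 + 3^2)
= (16 + 28i) / 10
Divide through by 2: (8 + 14i) / 5
= 8/5 + (14/5)i


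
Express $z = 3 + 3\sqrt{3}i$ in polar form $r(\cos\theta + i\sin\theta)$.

r = |z| = sqrt(a^2 + b^2) = sqrt((3)^2 + (3*sqrt(3))^2) = sqrt(9 + 27) = sqrt(36) = 6
θ = arctan(b/a) = arctan(5.1962/3) (quadrant-adjusted) = 60°
z = 6(cos 60° + i sin 60°)


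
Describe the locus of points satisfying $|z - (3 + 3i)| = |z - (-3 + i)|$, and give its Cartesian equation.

|z - z1| = |z - z2| means z is equidistant from z1 and z2,
i.e. the perpendicular bisector of the segment from (3, 3) to (-3, 1) (midpoint (0, 2)).
With z = x + yi, square both sides:
(x - 3)^2 + (y - 3)^2 = (x - (-3))^2 + (y - 1)^2
The x^2 and y^2 terms cancel: -12x + (-4)y = 10 - 18 = -8
Simplify: 3x + y = 2
Locus: Perpendicular bisector of the segment from (3, 3) to (-3, 1): the line 3x + y = 2


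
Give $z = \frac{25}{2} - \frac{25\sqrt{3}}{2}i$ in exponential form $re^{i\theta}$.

r = |z| = sqrt((25/2)^2 + (-25*sqrt(3)/2)^2) = sqrt(625/4 + 1875/4) = sqrt(625) = 25
θ = arctan(b/a) = arctan(-21.6506/12.5) (quadrant-adjusted) = -60° = -π/3
z = 25e^(-i*π/3)


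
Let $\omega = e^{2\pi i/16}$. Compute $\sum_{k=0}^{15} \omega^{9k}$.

Let ζ = ω^9 = e^(2πi·9/16). Since 16 ∤ 9, ζ ≠ 1.
Sum = Σ_{k=0}^{15} ζ^k = (ζ^16 - 1)/(ζ - 1) = (ω^{9·16} - 1)/(ζ - 1) = (1 - 1)/(ζ - 1) = 0


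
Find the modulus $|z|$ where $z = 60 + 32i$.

|z| = sqrt(a^2 + b^2) = sqrt(60^2 + 32^2) = sqrt(4624) = 68


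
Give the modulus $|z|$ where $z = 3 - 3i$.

|z| = sqrt(a^2 + b^2) = sqrt(3^2 + (-3)^2) = sqrt(18) = sqrt(18)


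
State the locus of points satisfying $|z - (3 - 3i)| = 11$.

|z - z0| = r describes a circle centered at z0 with radius r
Here z0 = 3 - 3i and r = 11
Locus: Circle centered at (3, -3) with radius 11


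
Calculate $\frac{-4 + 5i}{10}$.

Divisor is real, so divide each part by 10:
= -2/5 + (1/2)i


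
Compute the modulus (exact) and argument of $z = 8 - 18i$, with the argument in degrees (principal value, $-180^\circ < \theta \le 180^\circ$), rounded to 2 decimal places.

|z| = sqrt(8^2 + (-18)^2) = sqrt(388)
arg(z) = arctan(b/a) = arctan(-18/8) (quadrant-adjusted) = -66.04°


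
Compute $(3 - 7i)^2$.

(a + bi)^2 = a^2 - b^2 + 2abi
= 3^2 - (-7)^2 + 2*3*(-7)i
= -40 - 42i


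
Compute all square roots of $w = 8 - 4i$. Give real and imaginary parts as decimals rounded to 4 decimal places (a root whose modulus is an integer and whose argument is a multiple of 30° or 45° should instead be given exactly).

|w| = sqrt(80) ≈ 8.944272, arg(w) ≈ 333.434949°
Root modulus = sqrt(80)^(1/2) ≈ 2.990698
Root arguments: θ_k = (arg(w) + 360°k)/2 for k = 0, 1, ..., 1
Compute each root as (root modulus)(cos θ_k + i sin θ_k) using full-precision intermediates, then round to 4 decimal places.
Roots: -2.9107 + 0.6871i, 2.9107 - 0.6871i


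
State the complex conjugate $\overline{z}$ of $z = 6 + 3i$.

If z = a + bi, then conjugate(z) = a - bi
conjugate(6 + 3i) = 6 - 3i


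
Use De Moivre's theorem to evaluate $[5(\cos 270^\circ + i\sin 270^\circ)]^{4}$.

By De Moivre: z^n = r^n(cos(nθ) + i sin(nθ))
= 5^4(cos(4*270°) + i sin(4*270°))
= 625(cos 0° + i sin 0°)
= 625


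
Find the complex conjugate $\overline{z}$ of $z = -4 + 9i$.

If z = a + bi, then conjugate(z) = a - bi
conjugate(-4 + 9i) = -4 - 9i


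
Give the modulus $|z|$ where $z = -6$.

|z| = sqrt(a^2 + b^2) = sqrt((-6)^2 + 0^2) = sqrt(36) = 6


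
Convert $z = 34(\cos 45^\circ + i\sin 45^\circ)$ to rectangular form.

a = r cos θ = 34 * sqrt(2)/2 = 17*sqrt(2)
b = r sin θ = 34 * sqrt(2)/2 = 17*sqrt(2)
z = 17*sqrt(2) + 17*sqrt(2)i


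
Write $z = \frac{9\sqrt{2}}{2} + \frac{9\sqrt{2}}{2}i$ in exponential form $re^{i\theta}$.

r = |z| = sqrt((9*sqrt(2)/2)^2 + (9*sqrt(2)/2)^2) = sqrt(81/2 + 81/2) = sqrt(81) = 9
θ = arctan(b/a) = arctan(6.364/6.364) (quadrant-adjusted) = 45° = π/4
z = 9e^(i*π/4)


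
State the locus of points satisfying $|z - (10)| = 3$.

|z - z0| = r describes a circle centered at z0 with radius r
Here z0 = 10 and r = 3
Locus: Circle centered at (10, 0) with radius 3


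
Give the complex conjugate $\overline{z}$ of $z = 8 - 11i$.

If z = a + bi, then conjugate(z) = a - bi
conjugate(8 - 11i) = 8 + 11i


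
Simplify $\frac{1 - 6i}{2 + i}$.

Multiply numerator and denominator by conjugate (2 - i):
= (1 - 6i)(2 - i) / (2^2 + 1^2)
= (-4 - 13i) / 5
= -4/5 - (13/5)i


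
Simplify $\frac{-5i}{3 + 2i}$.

Multiply numerator and denominator by conjugate (3 - 2i):
= (-5i)(3 - 2i) / (3^2 + 2^2)
= (-10 - 15i) / 13
= -10/13 - (15/13)i


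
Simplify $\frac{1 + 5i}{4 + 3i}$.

Multiply numerator and denominator by conjugate (4 - 3i):
= (1 + 5i)(4 - 3i) / (4^2 + 3^2)
= (19 + 17i) / 25
= 19/25 + (17/25)i


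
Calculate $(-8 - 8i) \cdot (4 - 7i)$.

(a1*a2 - b1*b2) + (a1*b2 + b1*a2)i
= (-32 - 56) + (56 + (-32))i
= -88 + 24i


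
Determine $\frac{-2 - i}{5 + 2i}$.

Multiply numerator and denominator by conjugate (5 - 2i):
= (-2 - i)(5 - 2i) / (5^2 + 2^2)
= (-12 - i) / 29
= -12/29 - (1/29)i


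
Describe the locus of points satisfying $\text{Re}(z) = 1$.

Re(z) = x where z = x + yi; the equation x = 1 is satisfied by all points with that x-coordinate
Locus: Vertical line x = 1


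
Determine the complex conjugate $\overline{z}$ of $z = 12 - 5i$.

If z = a + bi, then conjugate(z) = a - bi
conjugate(12 - 5i) = 12 + 5i


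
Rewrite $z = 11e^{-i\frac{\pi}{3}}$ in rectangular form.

a = r cos θ = 11 * 1/2 = 11/2
b = r sin θ = 11 * -sqrt(3)/2 = -11*sqrt(3)/2
z = 11/2 - (11*sqrt(3)/2)i


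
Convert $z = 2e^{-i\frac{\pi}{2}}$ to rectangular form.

a = r cos θ = 2 * 0 = 0
b = r sin θ = 2 * -1 = -2
z = -2i


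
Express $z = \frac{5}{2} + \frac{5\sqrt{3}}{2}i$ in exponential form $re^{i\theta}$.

r = |z| = sqrt((5/2)^2 + (5*sqrt(3)/2)^2) = sqrt(25/4 + 75/4) = sqrt(25) = 5
θ = arctan(b/a) = arctan(4.3301/2.5) (quadrant-adjusted) = 60° = π/3
z = 5e^(i*π/3)


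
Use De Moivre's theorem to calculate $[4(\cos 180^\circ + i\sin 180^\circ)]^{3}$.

By De Moivre: z^n = r^n(cos(nθ) + i sin(nθ))
= 4^3(cos(3*180°) + i sin(3*180°))
= 64(cos 180° + i sin 180°)
= -64


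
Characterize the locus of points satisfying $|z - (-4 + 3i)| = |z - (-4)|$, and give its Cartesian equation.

|z - z1| = |z - z2| means z is equidistant from z1 and z2,
i.e. the perpendicular bisector of the segment from (-4, 3) to (-4, 0) (midpoint (-4, 3/2)).
With z = x + yi, square both sides:
(x - (-4))^2 + (y - 3)^2 = (x - (-4))^2 + (y - 0)^2
The x^2 and y^2 terms cancel: 0x + (-6)y = 16 - 25 = -9
Simplify: y = 3/2
Locus: Perpendicular bisector of the segment from (-4, 3) to (-4, 0): the line y = 3/2


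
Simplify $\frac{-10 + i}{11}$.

Divisor is real, so divide each part by 11:
= -10/11 + (1/11)i


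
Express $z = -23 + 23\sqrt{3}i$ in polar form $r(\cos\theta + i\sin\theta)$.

r = |z| = sqrt(a^2 + b^2) = sqrt((-23)^2 + (23*sqrt(3))^2) = sqrt(529 + 1587) = sqrt(2116) = 46
θ = arctan(b/a) = arctan(39.8372/-23) (quadrant-adjusted) = 120°
z = 46(cos 120° + i sin 120°)


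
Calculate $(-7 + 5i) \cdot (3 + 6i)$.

(a1*a2 - b1*b2) + (a1*b2 + b1*a2)i
= (-21 - 30) + (-42 + 15)i
= -51 - 27i


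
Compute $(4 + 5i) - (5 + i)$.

(4 - 5) + (5 - 1)i = -1 + 4i


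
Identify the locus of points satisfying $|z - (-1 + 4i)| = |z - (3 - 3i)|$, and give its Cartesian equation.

|z - z1| = |z - z2| means z is equidistant from z1 and z2,
i.e. the perpendicular bisector of the segment from (-1, 4) to (3, -3) (midpoint (1, 1/2)).
With z = x + yi, square both sides:
(x - (-1))^2 + (y - 4)^2 = (x - 3)^2 + (y - (-3))^2
The x^2 and y^2 terms cancel: 8x + (-14)y = 18 - 17 = 1
Simplify: 8x - 14y = 1
Locus: Perpendicular bisector of the segment from (-1, 4) to (3, -3): the line 8x - 14y = 1


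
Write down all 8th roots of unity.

ω_k = e^(2πik/8) = cos(2πk/8) + i sin(2πk/8) for k = 0, 1, ..., 7
Roots: 1, sqrt(2)/2 + (sqrt(2)/2)i, i, -sqrt(2)/2 + (sqrt(2)/2)i, -1, -sqrt(2)/2 - (sqrt(2)/2)i, -i, sqrt(2)/2 - (sqrt(2)/2)i


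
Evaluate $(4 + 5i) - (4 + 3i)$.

(4 - 4) + (5 - 3)i = 2i


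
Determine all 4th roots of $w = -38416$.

|w| = 38416, arg(w) = 180°
Root modulus = 38416^(1/4) = 14
Root arguments: θ_k = (180° + 360°k)/4 for k = 0, 1, ..., 3
Roots: 7*sqrt(2) + 7*sqrt(2)i, -7*sqrt(2) + 7*sqrt(2)i, -7*sqrt(2) - 7*sqrt(2)i, 7*sqrt(2) - 7*sqrt(2)i


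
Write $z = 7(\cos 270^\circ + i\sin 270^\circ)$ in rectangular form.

a = r cos θ = 7 * 0 = 0
b = r sin θ = 7 * -1 = -7
z = -7i


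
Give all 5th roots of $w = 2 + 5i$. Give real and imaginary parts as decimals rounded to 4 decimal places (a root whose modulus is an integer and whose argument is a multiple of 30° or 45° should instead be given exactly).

|w| = sqrt(29) ≈ 5.385165, arg(w) ≈ 68.198591°
Root modulus = sqrt(29)^(1/5) ≈ 1.400360
Root arguments: θ_k = (arg(w) + 360°k)/5 for k = 0, 1, ..., 4
Compute each root as (root modulus)(cos θ_k + i sin θ_k) using full-precision intermediates, then round to 4 decimal places.
Roots: 1.3609 + 0.3302i, 0.1065 + 1.3963i, -1.2951 + 0.5327i, -0.9069 - 1.0671i, 0.7346 - 1.1922i


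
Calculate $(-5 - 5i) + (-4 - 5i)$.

(-5 + (-4)) + (-5 + (-5))i = -9 - 10i


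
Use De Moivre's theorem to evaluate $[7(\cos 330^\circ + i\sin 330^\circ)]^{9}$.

By De Moivre: z^n = r^n(cos(nθ) + i sin(nθ))
= 7^9(cos(9*330°) + i sin(9*330°))
= 40353607(cos 90° + i sin 90°)
= 40353607i


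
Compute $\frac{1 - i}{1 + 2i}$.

Multiply numerator and denominator by conjugate (1 - 2i):
= (1 - i)(1 - 2i) / (1^2 + 2^2)
= (-1 - 3i) / 5
= -1/5 - (3/5)i


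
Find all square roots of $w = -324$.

|w| = 324, arg(w) = 180°
Root modulus = 324^(1/2) = 18
Root arguments: θ_k = (180° + 360°k)/2 for k = 0, 1, ..., 1
Roots: 18i, -18i


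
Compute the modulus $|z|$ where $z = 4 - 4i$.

|z| = sqrt(a^2 + b^2) = sqrt(4^2 + (-4)^2) = sqrt(32) = sqrt(32)


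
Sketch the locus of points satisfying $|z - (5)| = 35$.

|z - z0| = r describes a circle centered at z0 with radius r
Here z0 = 5 and r = 35
Locus: Circle centered at (5, 0) with radius 35


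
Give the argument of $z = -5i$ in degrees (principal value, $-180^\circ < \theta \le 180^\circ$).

a = 0 and b < 0, so z lies on the negative imaginary axis: θ = -90°


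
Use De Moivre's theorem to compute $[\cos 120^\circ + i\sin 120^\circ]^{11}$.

By De Moivre: z^n = r^n(cos(nθ) + i sin(nθ))
= 1^11(cos(11*120°) + i sin(11*120°))
= 1(cos 240° + i sin 240°)
= -1/2 - (sqrt(3)/2)i


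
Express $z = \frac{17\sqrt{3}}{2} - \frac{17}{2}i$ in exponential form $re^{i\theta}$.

r = |z| = sqrt((17*sqrt(3)/2)^2 + (-17/2)^2) = sqrt(867/4 + 289/4) = sqrt(289) = 17
θ = arctan(b/a) = arctan(-8.5/14.7224) (quadrant-adjusted) = -30° = -π/6
z = 17e^(-i*π/6)


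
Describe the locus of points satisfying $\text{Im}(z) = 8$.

Im(z) = y where z = x + yi; the equation y = 8 is satisfied by all points with that y-coordinate
Locus: Horizontal line y = 8


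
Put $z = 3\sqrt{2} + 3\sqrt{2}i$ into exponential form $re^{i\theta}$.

r = |z| = sqrt((3*sqrt(2))^2 + (3*sqrt(2))^2) = sqrt(18 + 18) = sqrt(36) = 6
θ = arctan(b/a) = arctan(4.2426/4.2426) (quadrant-adjusted) = 45° = π/4
z = 6e^(i*π/4)


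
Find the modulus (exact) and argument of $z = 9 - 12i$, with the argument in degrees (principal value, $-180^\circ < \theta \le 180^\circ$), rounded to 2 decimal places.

|z| = sqrt(9^2 + (-12)^2) = 15
arg(z) = arctan(b/a) = arctan(-12/9) (quadrant-adjusted) = -53.13°


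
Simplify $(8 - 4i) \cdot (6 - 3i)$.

(a1*a2 - b1*b2) + (a1*b2 + b1*a2)i
= (48 - 12) + (-24 + (-24))i
= 36 - 48i


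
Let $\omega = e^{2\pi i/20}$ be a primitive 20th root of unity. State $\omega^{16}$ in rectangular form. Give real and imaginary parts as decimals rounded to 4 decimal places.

ω^16 = e^(2πi·16/20) = e^(i·8π/5)
= cos(8π/5) + i sin(8π/5)
= 0.3090 - 0.9511i


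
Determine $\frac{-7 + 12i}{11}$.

Divisor is real, so divide each part by 11:
= -7/11 + (12/11)i


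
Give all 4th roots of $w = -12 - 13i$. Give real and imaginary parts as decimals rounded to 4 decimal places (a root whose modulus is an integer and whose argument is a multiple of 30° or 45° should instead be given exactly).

|w| = sqrt(313) ≈ 17.691806, arg(w) ≈ 227.290610°
Root modulus = sqrt(313)^(1/4) ≈ 2.050893
Root arguments: θ_k = (arg(w) + 360°k)/4 for k = 0, 1, ..., 3
Compute each root as (root modulus)(cos θ_k + i sin θ_k) using full-precision intermediates, then round to 4 decimal places.
Roots: 1.1223 + 1.7166i, -1.7166 + 1.1223i, -1.1223 - 1.7166i, 1.7166 - 1.1223i


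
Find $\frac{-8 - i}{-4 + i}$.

Multiply numerator and denominator by conjugate (-4 - i):
= (-8 - i)(-4 - i) / ((-4)^2 + 1^2)
= (31 + 12i) / 17
= 31/17 + (12/17)i


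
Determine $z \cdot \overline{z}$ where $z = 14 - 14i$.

z * conjugate(z) = |z|^2 = a^2 + b^2
= 14^2 + (-14)^2 = 392


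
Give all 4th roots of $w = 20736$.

|w| = 20736, arg(w) = 0°
Root modulus = 20736^(1/4) = 12
Root arguments: θ_k = (0° + 360°k)/4 for k = 0, 1, ..., 3
Roots: 12, 12i, -12, -12i


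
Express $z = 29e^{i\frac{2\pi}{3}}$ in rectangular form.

a = r cos θ = 29 * -1/2 = -29/2
b = r sin θ = 29 * sqrt(3)/2 = 29*sqrt(3)/2
z = -29/2 + (29*sqrt(3)/2)i


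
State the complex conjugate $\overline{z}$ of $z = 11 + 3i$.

If z = a + bi, then conjugate(z) = a - bi
conjugate(11 + 3i) = 11 - 3i


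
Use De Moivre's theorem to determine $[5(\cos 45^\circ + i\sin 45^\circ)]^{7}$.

By De Moivre: z^n = r^n(cos(nθ) + i sin(nθ))
= 5^7(cos(7*45°) + i sin(7*45°))
= 78125(cos 315° + i sin 315°)
= 78125*sqrt(2)/2 - (78125*sqrt(2)/2)i


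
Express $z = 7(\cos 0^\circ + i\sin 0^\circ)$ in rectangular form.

a = r cos θ = 7 * 1 = 7
b = r sin θ = 7 * 0 = 0
z = 7


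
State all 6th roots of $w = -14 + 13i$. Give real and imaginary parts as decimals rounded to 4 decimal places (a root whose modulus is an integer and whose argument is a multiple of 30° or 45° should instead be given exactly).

|w| = sqrt(365) ≈ 19.104973, arg(w) ≈ 137.121096°
Root modulus = sqrt(365)^(1/6) ≈ 1.635025
Root arguments: θ_k = (arg(w) + 360°k)/6 for k = 0, 1, ..., 5
Compute each root as (root modulus)(cos θ_k + i sin θ_k) using full-precision intermediates, then round to 4 decimal places.
Roots: 1.5067 + 0.6350i, 0.2034 + 1.6223i, -1.3033 + 0.9873i, -1.5067 - 0.6350i, -0.2034 - 1.6223i, 1.3033 - 0.9873i


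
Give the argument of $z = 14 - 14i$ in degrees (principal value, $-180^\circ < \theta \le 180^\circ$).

θ = arctan(b/a) = arctan(-14/14) (quadrant-adjusted) = -45°


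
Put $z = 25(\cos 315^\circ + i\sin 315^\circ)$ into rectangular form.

a = r cos θ = 25 * sqrt(2)/2 = 25*sqrt(2)/2
b = r sin θ = 25 * -sqrt(2)/2 = -25*sqrt(2)/2
z = 25*sqrt(2)/2 - (25*sqrt(2)/2)i


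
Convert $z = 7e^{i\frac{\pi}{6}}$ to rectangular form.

a = r cos θ = 7 * sqrt(3)/2 = 7*sqrt(3)/2
b = r sin θ = 7 * 1/2 = 7/2
z = 7*sqrt(3)/2 + (7/2)i


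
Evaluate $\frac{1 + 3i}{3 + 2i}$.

Multiply numerator and denominator by conjugate (3 - 2i):
= (1 + 3i)(3 - 2i) / (3^2 + 2^2)
= (9 + 7i) / 13
= 9/13 + (7/13)i


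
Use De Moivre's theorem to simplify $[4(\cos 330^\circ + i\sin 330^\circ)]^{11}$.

By De Moivre: z^n = r^n(cos(nθ) + i sin(nθ))
= 4^11(cos(11*330°) + i sin(11*330°))
= 4194304(cos 30° + i sin 30°)
= 2097152*sqrt(3) + 2097152i


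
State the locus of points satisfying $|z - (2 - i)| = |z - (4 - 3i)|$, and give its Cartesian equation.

|z - z1| = |z - z2| means z is equidistant from z1 and z2,
i.e. the perpendicular bisector of the segment from (2, -1) to (4, -3) (midpoint (3, -2)).
With z = x + yi, square both sides:
(x - 2)^2 + (y - (-1))^2 = (x - 4)^2 + (y - (-3))^2
The x^2 and y^2 terms cancel: 4x + (-4)y = 25 - 5 = 20
Simplify: x - y = 5
Locus: Perpendicular bisector of the segment from (2, -1) to (4, -3): the line x - y = 5


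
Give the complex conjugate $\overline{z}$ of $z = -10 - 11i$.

If z = a + bi, then conjugate(z) = a - bi
conjugate(-10 - 11i) = -10 + 11i


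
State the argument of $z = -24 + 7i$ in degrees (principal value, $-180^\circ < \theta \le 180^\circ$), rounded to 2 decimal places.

θ = arctan(b/a) = arctan(7/-24) (quadrant-adjusted) = 163.74°


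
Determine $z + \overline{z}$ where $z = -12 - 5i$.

z + conjugate(z) = (a + bi) + (a - bi) = 2a
= 2 * (-12) = -24


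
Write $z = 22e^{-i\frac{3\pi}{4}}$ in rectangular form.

a = r cos θ = 22 * -sqrt(2)/2 = -11*sqrt(2)
b = r sin θ = 22 * -sqrt(2)/2 = -11*sqrt(2)
z = -11*sqrt(2) - 11*sqrt(2)i


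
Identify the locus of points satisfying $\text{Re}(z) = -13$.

Re(z) = x where z = x + yi; the equation x = -13 is satisfied by all points with that x-coordinate
Locus: Vertical line x = -13


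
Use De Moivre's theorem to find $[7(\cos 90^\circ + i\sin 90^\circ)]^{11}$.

By De Moivre: z^n = r^n(cos(nθ) + i sin(nθ))
= 7^11(cos(11*90°) + i sin(11*90°))
= 1977326743(cos 270° + i sin 270°)
= -1977326743i


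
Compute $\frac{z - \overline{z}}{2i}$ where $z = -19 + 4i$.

z - conjugate(z) = 2bi
(z - conjugate(z))/(2i) = 2bi/(2i) = b = 4


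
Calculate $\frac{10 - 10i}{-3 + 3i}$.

Multiply numerator and denominator by conjugate (-3 - 3i):
= (10 - 10i)(-3 - 3i) / ((-3)^2 + 3^2)
= (-60) / 18
Divide through by 6: (-10) / 3
= -10/3


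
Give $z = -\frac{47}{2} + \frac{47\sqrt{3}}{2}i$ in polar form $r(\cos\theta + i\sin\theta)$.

r = |z| = sqrt(a^2 + b^2) = sqrt((-47/2)^2 + (47*sqrt(3)/2)^2) = sqrt(2209/4 + 6627/4) = sqrt(2209) = 47
θ = arctan(b/a) = arctan(40.7032/-23.5) (quadrant-adjusted) = 120°
z = 47(cos 120° + i sin 120°)


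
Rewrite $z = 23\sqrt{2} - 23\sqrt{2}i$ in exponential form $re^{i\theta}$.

r = |z| = sqrt((23*sqrt(2))^2 + (-23*sqrt(2))^2) = sqrt(1058 + 1058) = sqrt(2116) = 46
θ = arctan(b/a) = arctan(-32.5269/32.5269) (quadrant-adjusted) = -45° = -π/4
z = 46e^(-i*π/4)


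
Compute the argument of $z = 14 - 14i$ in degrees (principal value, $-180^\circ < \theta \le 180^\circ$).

θ = arctan(b/a) = arctan(-14/14) (quadrant-adjusted) = -45°


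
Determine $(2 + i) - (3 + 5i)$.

(2 - 3) + (1 - 5)i = -1 - 4i


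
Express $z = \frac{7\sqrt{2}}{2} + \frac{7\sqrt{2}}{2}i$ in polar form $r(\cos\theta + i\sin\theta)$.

r = |z| = sqrt(a^2 + b^2) = sqrt((7*sqrt(2)/2)^2 + (7*sqrt(2)/2)^2) = sqrt(49/2 + 49/2) = sqrt(49) = 7
θ = arctan(b/a) = arctan(4.9497/4.9497) (quadrant-adjusted) = 45°
z = 7(cos 45° + i sin 45°)


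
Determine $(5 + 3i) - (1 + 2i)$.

(5 - 1) + (3 - 2)i = 4 + i


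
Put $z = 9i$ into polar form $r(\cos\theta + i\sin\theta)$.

r = |z| = sqrt(a^2 + b^2) = sqrt((0)^2 + (9)^2) = sqrt(0 + 81) = sqrt(81) = 9
a = 0 and b > 0, so z lies on the positive imaginary axis: θ = 90°
z = 9(cos 90° + i sin 90°)


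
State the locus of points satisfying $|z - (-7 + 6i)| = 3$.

|z - z0| = r describes a circle centered at z0 with radius r
Here z0 = -7 + 6i and r = 3
Locus: Circle centered at (-7, 6) with radius 3


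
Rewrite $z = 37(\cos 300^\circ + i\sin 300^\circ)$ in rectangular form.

a = r cos θ = 37 * 1/2 = 37/2
b = r sin θ = 37 * -sqrt(3)/2 = -37*sqrt(3)/2
z = 37/2 - (37*sqrt(3)/2)i


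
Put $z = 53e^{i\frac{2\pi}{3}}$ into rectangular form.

a = r cos θ = 53 * -1/2 = -53/2
b = r sin θ = 53 * sqrt(3)/2 = 53*sqrt(3)/2
z = -53/2 + (53*sqrt(3)/2)i


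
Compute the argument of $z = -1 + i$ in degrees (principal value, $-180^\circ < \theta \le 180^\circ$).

θ = arctan(b/a) = arctan(1/-1) (quadrant-adjusted) = 135°


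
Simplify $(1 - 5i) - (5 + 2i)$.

(1 - 5) + (-5 - 2)i = -4 - 7i


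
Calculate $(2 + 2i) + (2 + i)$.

(2 + 2) + (2 + 1)i = 4 + 3i


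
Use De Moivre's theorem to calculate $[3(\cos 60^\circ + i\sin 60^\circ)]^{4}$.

By De Moivre: z^n = r^n(cos(nθ) + i sin(nθ))
= 3^4(cos(4*60°) + i sin(4*60°))
= 81(cos 240° + i sin 240°)
= -81/2 - (81*sqrt(3)/2)i


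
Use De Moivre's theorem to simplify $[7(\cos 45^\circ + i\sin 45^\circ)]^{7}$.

By De Moivre: z^n = r^n(cos(nθ) + i sin(nθ))
= 7^7(cos(7*45°) + i sin(7*45°))
= 823543(cos 315° + i sin 315°)
= 823543*sqrt(2)/2 - (823543*sqrt(2)/2)i


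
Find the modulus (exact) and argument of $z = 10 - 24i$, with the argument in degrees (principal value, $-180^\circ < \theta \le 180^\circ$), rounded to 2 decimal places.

|z| = sqrt(10^2 + (-24)^2) = 26
arg(z) = arctan(b/a) = arctan(-24/10) (quadrant-adjusted) = -67.38°


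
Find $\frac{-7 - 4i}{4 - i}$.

Multiply numerator and denominator by conjugate (4 + i):
= (-7 - 4i)(4 + i) / (4^2 + (-1)^2)
= (-24 - 23i) / 17
= -24/17 - (23/17)i


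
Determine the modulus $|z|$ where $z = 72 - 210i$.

|z| = sqrt(a^2 + b^2) = sqrt(72^2 + (-210)^2) = sqrt(49284) = 222


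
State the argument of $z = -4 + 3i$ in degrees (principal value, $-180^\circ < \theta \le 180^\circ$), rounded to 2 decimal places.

θ = arctan(b/a) = arctan(3/-4) (quadrant-adjusted) = 143.13°


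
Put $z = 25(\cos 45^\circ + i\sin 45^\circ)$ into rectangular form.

a = r cos θ = 25 * sqrt(2)/2 = 25*sqrt(2)/2
b = r sin θ = 25 * sqrt(2)/2 = 25*sqrt(2)/2
z = 25*sqrt(2)/2 + (25*sqrt(2)/2)i


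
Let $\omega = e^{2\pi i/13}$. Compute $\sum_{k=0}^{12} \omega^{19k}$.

Let ζ = ω^19 = e^(2πi·19/13). Since 13 ∤ 19, ζ ≠ 1.
Sum = Σ_{k=0}^{12} ζ^k = (ζ^13 - 1)/(ζ - 1) = (ω^{19·13} - 1)/(ζ - 1) = (1 - 1)/(ζ - 1) = 0


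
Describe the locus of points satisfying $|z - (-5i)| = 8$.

|z - z0| = r describes a circle centered at z0 with radius r
Here z0 = -5i and r = 8
Locus: Circle centered at (0, -5) with radius 8


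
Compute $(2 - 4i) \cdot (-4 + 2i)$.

(a1*a2 - b1*b2) + (a1*b2 + b1*a2)i
= (-8 - (-8)) + (4 + 16)i
= 20i


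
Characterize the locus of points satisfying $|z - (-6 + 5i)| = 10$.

|z - z0| = r describes a circle centered at z0 with radius r
Here z0 = -6 + 5i and r = 10
Locus: Circle centered at (-6, 5) with radius 10


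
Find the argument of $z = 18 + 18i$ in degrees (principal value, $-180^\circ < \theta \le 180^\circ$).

θ = arctan(b/a) = arctan(18/18) (quadrant-adjusted) = 45°


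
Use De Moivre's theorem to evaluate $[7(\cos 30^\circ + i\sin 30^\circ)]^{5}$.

By De Moivre: z^n = r^n(cos(nθ) + i sin(nθ))
= 7^5(cos(5*30°) + i sin(5*30°))
= 16807(cos 150° + i sin 150°)
= -16807*sqrt(3)/2 + (16807/2)i


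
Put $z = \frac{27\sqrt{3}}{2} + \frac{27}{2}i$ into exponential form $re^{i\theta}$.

r = |z| = sqrt((27*sqrt(3)/2)^2 + (27/2)^2) = sqrt(2187/4 + 729/4) = sqrt(729) = 27
θ = arctan(b/a) = arctan(13.5/23.3827) (quadrant-adjusted) = 30° = π/6
z = 27e^(i*π/6)


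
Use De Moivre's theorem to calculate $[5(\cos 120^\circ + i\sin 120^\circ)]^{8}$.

By De Moivre: z^n = r^n(cos(nθ) + i sin(nθ))
= 5^8(cos(8*120°) + i sin(8*120°))
= 390625(cos 240° + i sin 240°)
= -390625/2 - (390625*sqrt(3)/2)i


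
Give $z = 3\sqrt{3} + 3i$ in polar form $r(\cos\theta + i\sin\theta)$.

r = |z| = sqrt(a^2 + b^2) = sqrt((3*sqrt(3))^2 + (3)^2) = sqrt(27 + 9) = sqrt(36) = 6
θ = arctan(b/a) = arctan(3/5.1962) (quadrant-adjusted) = 30°
z = 6(cos 30° + i sin 30°)


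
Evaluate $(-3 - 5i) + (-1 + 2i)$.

(-3 + (-1)) + (-5 + 2)i = -4 - 3i


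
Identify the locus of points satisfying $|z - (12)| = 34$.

|z - z0| = r describes a circle centered at z0 with radius r
Here z0 = 12 and r = 34
Locus: Circle centered at (12, 0) with radius 34


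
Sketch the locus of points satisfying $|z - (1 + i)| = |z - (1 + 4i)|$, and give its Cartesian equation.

|z - z1| = |z - z2| means z is equidistant from z1 and z2,
i.e. the perpendicular bisector of the segment from (1, 1) to (1, 4) (midpoint (1, 5/2)).
With z = x + yi, square both sides:
(x - 1)^2 + (y - 1)^2 = (x - 1)^2 + (y - 4)^2
The x^2 and y^2 terms cancel: 0x + 6y = 17 - 2 = 15
Simplify: y = 5/2
Locus: Perpendicular bisector of the segment from (1, 1) to (1, 4): the line y = 5/2


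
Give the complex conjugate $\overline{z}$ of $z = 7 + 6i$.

If z = a + bi, then conjugate(z) = a - bi
conjugate(7 + 6i) = 7 - 6i


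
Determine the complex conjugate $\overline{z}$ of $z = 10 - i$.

If z = a + bi, then conjugate(z) = a - bi
conjugate(10 - i) = 10 + i


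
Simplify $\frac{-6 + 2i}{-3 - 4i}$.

Multiply numerator and denominator by conjugate (-3 + 4i):
= (-6 + 2i)(-3 + 4i) / ((-3)^2 + (-4)^2)
= (10 - 30i) / 25
Divide through by 5: (2 - 6i) / 5
= 2/5 - (6/5)i


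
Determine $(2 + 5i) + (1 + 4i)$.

(2 + 1) + (5 + 4)i = 3 + 9i


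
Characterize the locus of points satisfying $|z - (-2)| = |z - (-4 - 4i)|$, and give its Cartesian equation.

|z - z1| = |z - z2| means z is equidistant from z1 and z2,
i.e. the perpendicular bisector of the segment from (-2, 0) to (-4, -4) (midpoint (-3, -2)).
With z = x + yi, square both sides:
(x - (-2))^2 + (y - 0)^2 = (x - (-4))^2 + (y - (-4))^2
The x^2 and y^2 terms cancel: -4x + (-8)y = 32 - 4 = 28
Simplify: x + 2y = -7
Locus: Perpendicular bisector of the segment from (-2, 0) to (-4, -4): the line x + 2y = -7


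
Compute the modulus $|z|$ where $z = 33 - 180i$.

|z| = sqrt(a^2 + b^2) = sqrt(33^2 + (-180)^2) = sqrt(33489) = 183


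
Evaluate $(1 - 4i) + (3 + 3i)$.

(1 + 3) + (-4 + 3)i = 4 - i


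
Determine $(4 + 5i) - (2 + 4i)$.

(4 - 2) + (5 - 4)i = 2 + i


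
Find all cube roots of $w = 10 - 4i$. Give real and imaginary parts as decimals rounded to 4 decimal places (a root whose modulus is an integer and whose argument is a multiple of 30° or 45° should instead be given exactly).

|w| = sqrt(116) ≈ 10.770330, arg(w) ≈ 338.198591°
Root modulus = sqrt(116)^(1/3) ≈ 2.208393
Root arguments: θ_k = (arg(w) + 360°k)/3 for k = 0, 1, ..., 2
Compute each root as (root modulus)(cos θ_k + i sin θ_k) using full-precision intermediates, then round to 4 decimal places.
Roots: -0.8534 + 2.0368i, -1.3373 - 1.7575i, 2.1907 - 0.2794i
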